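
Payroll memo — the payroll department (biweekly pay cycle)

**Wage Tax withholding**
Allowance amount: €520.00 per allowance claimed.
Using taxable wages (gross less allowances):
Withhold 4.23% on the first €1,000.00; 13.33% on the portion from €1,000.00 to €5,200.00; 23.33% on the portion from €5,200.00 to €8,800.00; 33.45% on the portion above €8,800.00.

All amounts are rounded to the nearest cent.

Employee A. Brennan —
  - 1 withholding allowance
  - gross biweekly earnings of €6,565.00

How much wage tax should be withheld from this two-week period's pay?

Wage Tax: taxable = €6,565.00 − 1×€520.00 = €6,045.00
  €602.16 + 23.33% × (€6,045.00 − €5,200.00) = €602.16 + 23.33% × €845.00 = €799.30

€799.30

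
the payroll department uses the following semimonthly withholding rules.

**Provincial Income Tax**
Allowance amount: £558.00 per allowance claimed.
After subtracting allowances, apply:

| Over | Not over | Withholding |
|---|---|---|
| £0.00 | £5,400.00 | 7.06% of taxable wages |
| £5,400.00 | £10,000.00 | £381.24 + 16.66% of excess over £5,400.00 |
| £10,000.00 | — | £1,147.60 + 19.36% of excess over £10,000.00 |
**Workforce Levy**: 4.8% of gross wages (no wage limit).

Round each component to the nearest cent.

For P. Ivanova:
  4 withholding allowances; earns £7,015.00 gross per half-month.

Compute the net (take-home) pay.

Provincial Income Tax: taxable = £7,015.00 − 4×£558.00 = £4,783.00
  7.06% × £4,783.00 = £337.68
Workforce Levy: 4.8% × £7,015.00 = £336.72
Total withheld: £337.68 + £336.72 = £674.40
Net pay: £7,015.00 − £674.40 = £6,340.60

£6,340.60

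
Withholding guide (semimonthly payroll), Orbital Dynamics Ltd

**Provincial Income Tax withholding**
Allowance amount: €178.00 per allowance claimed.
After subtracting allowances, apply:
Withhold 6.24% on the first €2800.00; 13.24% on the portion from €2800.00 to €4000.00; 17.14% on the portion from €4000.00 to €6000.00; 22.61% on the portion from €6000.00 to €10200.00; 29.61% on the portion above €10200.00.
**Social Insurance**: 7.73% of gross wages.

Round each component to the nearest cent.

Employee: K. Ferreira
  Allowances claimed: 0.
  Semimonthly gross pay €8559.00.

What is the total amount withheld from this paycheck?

€1916.60

Provincial Income Tax: taxable = €8559.00
  €676.40 + 22.61% × (€8559.00 − €6000.00) = €676.40 + 22.61% × €2559.00 = €1254.99
Social Insurance: 7.73% × €8559.00 = €661.61
Total: €1254.99 + €661.61 = €1916.60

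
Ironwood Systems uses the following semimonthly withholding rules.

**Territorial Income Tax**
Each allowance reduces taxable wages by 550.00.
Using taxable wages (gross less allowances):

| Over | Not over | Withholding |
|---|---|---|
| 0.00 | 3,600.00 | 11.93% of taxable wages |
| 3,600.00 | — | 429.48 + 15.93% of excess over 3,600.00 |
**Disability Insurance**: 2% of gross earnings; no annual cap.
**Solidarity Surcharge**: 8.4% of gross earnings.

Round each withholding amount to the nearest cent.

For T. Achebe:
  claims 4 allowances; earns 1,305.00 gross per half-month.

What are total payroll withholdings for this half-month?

Territorial Income Tax: taxable = 1,305.00 − 4×550.00 = -895.00
  Taxable ≤ 0 → 0.00
Disability Insurance: 2% × 1,305.00 = 26.10
Solidarity Surcharge: 8.4% × 1,305.00 = 109.62
Total: 0.00 + 26.10 + 109.62 = 135.72

135.72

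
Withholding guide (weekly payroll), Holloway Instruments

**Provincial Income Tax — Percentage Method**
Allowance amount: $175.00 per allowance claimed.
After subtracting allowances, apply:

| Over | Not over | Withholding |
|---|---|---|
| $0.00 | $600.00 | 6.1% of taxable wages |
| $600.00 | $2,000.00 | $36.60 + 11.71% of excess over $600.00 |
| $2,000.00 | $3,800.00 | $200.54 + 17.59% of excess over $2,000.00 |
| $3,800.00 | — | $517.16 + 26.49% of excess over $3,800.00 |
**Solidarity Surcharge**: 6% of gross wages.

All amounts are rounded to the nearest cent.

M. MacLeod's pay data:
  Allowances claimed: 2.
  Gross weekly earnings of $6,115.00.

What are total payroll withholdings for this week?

Provincial Income Tax: taxable = $6,115.00 − 2×$175.00 = $5,765.00
  $517.16 + 26.49% × ($5,765.00 − $3,800.00) = $517.16 + 26.49% × $1,965.00 = $1,037.69
Solidarity Surcharge: 6% × $6,115.00 = $366.90
Total: $1,037.69 + $366.90 = $1,404.59

$1,404.59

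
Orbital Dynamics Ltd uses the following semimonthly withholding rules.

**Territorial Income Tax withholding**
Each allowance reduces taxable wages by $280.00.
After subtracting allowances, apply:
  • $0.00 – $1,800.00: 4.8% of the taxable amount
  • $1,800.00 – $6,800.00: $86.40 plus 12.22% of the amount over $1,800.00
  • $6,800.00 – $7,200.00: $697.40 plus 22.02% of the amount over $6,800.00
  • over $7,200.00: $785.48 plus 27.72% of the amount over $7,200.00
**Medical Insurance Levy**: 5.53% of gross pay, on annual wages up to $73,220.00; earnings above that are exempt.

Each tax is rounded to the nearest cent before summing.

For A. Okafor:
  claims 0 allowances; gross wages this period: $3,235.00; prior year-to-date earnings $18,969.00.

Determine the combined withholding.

Territorial Income Tax: taxable = $3,235.00
  $86.40 + 12.22% × ($3,235.00 − $1,800.00) = $86.40 + 12.22% × $1,435.00 = $261.76
Medical Insurance Levy: 5.53% × $3,235.00 = $178.90
Total: $261.76 + $178.90 = $440.66

$440.66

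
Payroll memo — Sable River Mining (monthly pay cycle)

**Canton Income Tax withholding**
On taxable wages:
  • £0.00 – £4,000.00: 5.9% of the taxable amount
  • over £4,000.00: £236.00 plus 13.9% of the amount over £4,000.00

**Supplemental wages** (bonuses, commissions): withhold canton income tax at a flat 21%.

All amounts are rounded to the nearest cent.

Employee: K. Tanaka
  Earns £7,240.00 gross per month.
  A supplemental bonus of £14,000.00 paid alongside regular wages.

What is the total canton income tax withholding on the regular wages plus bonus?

£3,626.36

Canton Income Tax: taxable = £7,240.00
  £236.00 + 13.9% × (£7,240.00 − £4,000.00) = £236.00 + 13.9% × £3,240.00 = £686.36
Supplemental (21% flat on bonus): 21% × £14,000.00 = £2,940.00
Total canton income tax: £686.36 + £2,940.00 = £3,626.36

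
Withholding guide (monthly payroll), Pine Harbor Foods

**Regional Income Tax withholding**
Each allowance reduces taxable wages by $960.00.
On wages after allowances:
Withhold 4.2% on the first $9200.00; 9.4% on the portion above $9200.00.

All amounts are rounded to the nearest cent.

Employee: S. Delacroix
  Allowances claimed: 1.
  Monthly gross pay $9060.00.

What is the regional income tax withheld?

Regional Income Tax: taxable = $9060.00 − 1×$960.00 = $8100.00
  4.2% × $8100.00 = $340.20

$340.20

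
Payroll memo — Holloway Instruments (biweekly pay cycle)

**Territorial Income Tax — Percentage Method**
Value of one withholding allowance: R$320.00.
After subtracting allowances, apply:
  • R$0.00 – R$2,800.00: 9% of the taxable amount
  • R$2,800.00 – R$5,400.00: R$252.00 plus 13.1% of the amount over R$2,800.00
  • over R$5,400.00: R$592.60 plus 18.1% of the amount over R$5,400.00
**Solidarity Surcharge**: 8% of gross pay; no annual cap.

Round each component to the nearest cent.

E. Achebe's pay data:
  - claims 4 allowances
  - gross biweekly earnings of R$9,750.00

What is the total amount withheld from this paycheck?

R$1,928.27

Territorial Income Tax: taxable = R$9,750.00 − 4×R$320.00 = R$8,470.00
  R$592.60 + 18.1% × (R$8,470.00 − R$5,400.00) = R$592.60 + 18.1% × R$3,070.00 = R$1,148.27
Solidarity Surcharge: 8% × R$9,750.00 = R$780.00
Total: R$1,148.27 + R$780.00 = R$1,928.27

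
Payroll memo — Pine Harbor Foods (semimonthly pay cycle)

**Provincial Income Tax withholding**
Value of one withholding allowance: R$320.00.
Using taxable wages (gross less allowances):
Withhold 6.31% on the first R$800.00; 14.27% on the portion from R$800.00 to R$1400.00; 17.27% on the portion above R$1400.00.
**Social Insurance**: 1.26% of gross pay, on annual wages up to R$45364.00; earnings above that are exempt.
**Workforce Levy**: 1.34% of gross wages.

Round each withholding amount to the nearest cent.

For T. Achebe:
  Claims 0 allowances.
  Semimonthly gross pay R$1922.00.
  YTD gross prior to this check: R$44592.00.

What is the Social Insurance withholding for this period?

R$9.73

Social Insurance: cap R$45364.00 − YTD R$44592.00 = R$772.00 subject; 1.26% × R$772.00 = R$9.73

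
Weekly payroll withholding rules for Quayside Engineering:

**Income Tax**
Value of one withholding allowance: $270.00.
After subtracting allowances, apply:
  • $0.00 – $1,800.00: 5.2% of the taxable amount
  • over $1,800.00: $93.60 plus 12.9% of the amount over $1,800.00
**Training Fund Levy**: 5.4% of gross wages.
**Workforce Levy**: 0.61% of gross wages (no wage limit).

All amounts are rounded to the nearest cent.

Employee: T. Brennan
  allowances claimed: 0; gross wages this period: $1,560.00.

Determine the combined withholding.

Income Tax: taxable = $1,560.00
  5.2% × $1,560.00 = $81.12
Training Fund Levy: 5.4% × $1,560.00 = $84.24
Workforce Levy: 0.61% × $1,560.00 = $9.52
Total: $81.12 + $84.24 + $9.52 = $174.88

$174.88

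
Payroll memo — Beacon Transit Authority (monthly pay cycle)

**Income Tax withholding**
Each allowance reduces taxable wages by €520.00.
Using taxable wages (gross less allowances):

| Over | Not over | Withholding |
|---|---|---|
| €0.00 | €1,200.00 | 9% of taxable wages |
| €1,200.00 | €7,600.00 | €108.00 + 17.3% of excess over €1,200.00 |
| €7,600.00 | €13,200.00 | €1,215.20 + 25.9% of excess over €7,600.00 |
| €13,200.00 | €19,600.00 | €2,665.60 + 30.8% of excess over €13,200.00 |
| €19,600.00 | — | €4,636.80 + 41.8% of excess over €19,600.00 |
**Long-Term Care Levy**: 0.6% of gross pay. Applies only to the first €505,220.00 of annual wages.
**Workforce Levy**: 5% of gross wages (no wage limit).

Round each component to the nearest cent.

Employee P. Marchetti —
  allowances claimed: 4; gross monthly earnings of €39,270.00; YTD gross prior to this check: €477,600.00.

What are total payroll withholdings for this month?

€14,118.64

Income Tax: taxable = €39,270.00 − 4×€520.00 = €37,190.00
  €4,636.80 + 41.8% × (€37,190.00 − €19,600.00) = €4,636.80 + 41.8% × €17,590.00 = €11,989.42
Long-Term Care Levy: cap €505,220.00 − YTD €477,600.00 = €27,620.00 subject; 0.6% × €27,620.00 = €165.72
Workforce Levy: 5% × €39,270.00 = €1,963.50
Total: €11,989.42 + €165.72 + €1,963.50 = €14,118.64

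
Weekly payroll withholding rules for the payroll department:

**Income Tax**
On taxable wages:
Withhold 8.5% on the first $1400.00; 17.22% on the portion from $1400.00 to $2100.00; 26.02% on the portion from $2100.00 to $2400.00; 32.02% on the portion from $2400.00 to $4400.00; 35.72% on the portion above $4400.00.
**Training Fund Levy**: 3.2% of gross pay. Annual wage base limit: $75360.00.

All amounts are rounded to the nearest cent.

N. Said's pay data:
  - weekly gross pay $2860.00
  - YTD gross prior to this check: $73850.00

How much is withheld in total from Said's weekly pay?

$513.21

Income Tax: taxable = $2860.00
  $317.60 + 32.02% × ($2860.00 − $2400.00) = $317.60 + 32.02% × $460.00 = $464.89
Training Fund Levy: cap $75360.00 − YTD $73850.00 = $1510.00 subject; 3.2% × $1510.00 = $48.32
Total: $464.89 + $48.32 = $513.21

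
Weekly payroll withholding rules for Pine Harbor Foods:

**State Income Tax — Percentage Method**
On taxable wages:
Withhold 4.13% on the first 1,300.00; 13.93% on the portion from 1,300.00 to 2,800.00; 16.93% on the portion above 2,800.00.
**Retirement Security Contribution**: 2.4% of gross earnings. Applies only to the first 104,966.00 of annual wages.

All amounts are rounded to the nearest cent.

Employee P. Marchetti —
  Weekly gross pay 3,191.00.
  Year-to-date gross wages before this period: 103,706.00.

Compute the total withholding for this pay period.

359.08

State Income Tax: taxable = 3,191.00
  262.64 + 16.93% × (3,191.00 − 2,800.00) = 262.64 + 16.93% × 391.00 = 328.84
Retirement Security Contribution: cap 104,966.00 − YTD 103,706.00 = 1,260.00 subject; 2.4% × 1,260.00 = 30.24
Total: 328.84 + 30.24 = 359.08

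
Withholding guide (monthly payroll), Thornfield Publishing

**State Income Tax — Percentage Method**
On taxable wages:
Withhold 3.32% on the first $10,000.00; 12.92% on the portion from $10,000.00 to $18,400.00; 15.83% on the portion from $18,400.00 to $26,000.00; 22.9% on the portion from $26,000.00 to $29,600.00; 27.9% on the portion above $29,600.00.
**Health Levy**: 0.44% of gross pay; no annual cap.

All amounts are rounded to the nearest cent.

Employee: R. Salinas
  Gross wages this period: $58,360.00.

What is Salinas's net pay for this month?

State Income Tax: taxable = $58,360.00
  $3,444.76 + 27.9% × ($58,360.00 − $29,600.00) = $3,444.76 + 27.9% × $28,760.00 = $11,468.80
Health Levy: 0.44% × $58,360.00 = $256.78
Total withheld: $11,468.80 + $256.78 = $11,725.58
Net pay: $58,360.00 − $11,725.58 = $46,634.42

$46,634.42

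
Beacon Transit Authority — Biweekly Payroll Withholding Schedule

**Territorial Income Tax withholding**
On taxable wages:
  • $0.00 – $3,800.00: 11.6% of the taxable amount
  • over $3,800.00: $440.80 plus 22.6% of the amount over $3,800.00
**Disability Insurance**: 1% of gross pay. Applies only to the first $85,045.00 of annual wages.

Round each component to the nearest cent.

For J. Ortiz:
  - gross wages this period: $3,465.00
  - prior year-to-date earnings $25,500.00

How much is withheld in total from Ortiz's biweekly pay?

$436.59

Territorial Income Tax: taxable = $3,465.00
  11.6% × $3,465.00 = $401.94
Disability Insurance: 1% × $3,465.00 = $34.65
Total: $401.94 + $34.65 = $436.59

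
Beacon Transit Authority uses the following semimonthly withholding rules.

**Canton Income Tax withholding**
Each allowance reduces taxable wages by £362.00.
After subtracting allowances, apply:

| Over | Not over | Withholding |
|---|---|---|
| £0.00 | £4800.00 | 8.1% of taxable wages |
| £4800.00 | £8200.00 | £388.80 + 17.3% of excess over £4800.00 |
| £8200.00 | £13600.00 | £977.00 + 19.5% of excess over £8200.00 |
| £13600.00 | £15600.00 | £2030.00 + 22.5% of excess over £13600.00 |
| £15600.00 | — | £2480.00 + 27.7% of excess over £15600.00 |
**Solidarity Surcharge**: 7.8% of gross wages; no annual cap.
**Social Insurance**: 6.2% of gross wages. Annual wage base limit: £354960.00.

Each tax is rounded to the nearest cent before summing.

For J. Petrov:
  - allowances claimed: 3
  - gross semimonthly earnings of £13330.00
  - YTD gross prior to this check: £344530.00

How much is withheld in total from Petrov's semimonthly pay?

Canton Income Tax: taxable = £13330.00 − 3×£362.00 = £12244.00
  £977.00 + 19.5% × (£12244.00 − £8200.00) = £977.00 + 19.5% × £4044.00 = £1765.58
Solidarity Surcharge: 7.8% × £13330.00 = £1039.74
Social Insurance: cap £354960.00 − YTD £344530.00 = £10430.00 subject; 6.2% × £10430.00 = £646.66
Total: £1765.58 + £1039.74 + £646.66 = £3451.98

£3451.98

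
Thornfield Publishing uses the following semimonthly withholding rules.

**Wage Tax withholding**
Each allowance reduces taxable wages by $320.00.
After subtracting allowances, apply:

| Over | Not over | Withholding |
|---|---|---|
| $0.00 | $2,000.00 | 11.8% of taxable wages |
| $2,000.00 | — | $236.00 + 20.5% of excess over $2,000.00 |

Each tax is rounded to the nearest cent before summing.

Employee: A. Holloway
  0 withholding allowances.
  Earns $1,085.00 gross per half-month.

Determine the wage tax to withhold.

$128.03

Wage Tax: taxable = $1,085.00
  11.8% × $1,085.00 = $128.03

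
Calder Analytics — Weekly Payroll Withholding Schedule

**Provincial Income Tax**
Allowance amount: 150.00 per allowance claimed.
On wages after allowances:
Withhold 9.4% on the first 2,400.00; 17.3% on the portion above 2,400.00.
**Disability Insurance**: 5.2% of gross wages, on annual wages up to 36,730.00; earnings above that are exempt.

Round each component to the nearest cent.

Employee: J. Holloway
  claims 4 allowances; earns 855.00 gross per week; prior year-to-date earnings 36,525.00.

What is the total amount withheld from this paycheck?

Provincial Income Tax: taxable = 855.00 − 4×150.00 = 255.00
  9.4% × 255.00 = 23.97
Disability Insurance: cap 36,730.00 − YTD 36,525.00 = 205.00 subject; 5.2% × 205.00 = 10.66
Total: 23.97 + 10.66 = 34.63

34.63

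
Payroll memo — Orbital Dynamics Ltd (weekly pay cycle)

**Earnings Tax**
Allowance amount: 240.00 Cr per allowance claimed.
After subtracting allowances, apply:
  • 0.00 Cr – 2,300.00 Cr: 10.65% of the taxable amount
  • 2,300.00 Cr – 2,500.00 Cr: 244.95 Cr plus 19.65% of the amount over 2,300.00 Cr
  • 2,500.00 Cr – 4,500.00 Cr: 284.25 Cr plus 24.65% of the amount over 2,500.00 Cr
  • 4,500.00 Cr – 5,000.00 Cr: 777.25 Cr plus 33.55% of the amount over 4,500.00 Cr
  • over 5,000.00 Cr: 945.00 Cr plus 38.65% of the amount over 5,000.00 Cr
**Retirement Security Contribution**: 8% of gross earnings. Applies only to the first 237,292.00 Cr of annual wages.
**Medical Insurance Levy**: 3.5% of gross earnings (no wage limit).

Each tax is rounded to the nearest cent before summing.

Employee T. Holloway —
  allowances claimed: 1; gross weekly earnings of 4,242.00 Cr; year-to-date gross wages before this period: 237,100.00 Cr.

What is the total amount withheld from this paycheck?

818.32 Cr

Earnings Tax: taxable = 4,242.00 Cr − 1×240.00 Cr = 4,002.00 Cr
  284.25 Cr + 24.65% × (4,002.00 Cr − 2,500.00 Cr) = 284.25 Cr + 24.65% × 1,502.00 Cr = 654.49 Cr
Retirement Security Contribution: cap 237,292.00 Cr − YTD 237,100.00 Cr = 192.00 Cr subject; 8% × 192.00 Cr = 15.36 Cr
Medical Insurance Levy: 3.5% × 4,242.00 Cr = 148.47 Cr
Total: 654.49 Cr + 15.36 Cr + 148.47 Cr = 818.32 Cr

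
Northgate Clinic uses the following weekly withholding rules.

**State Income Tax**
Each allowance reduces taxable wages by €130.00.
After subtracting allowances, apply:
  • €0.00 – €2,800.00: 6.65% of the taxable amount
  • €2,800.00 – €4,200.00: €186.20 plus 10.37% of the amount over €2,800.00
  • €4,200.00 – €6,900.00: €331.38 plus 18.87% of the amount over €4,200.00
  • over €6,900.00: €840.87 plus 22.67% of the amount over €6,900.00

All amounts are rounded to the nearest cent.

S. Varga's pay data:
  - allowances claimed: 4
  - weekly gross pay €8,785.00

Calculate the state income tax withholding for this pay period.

State Income Tax: taxable = €8,785.00 − 4×€130.00 = €8,265.00
  €840.87 + 22.67% × (€8,265.00 − €6,900.00) = €840.87 + 22.67% × €1,365.00 = €1,150.32

€1,150.32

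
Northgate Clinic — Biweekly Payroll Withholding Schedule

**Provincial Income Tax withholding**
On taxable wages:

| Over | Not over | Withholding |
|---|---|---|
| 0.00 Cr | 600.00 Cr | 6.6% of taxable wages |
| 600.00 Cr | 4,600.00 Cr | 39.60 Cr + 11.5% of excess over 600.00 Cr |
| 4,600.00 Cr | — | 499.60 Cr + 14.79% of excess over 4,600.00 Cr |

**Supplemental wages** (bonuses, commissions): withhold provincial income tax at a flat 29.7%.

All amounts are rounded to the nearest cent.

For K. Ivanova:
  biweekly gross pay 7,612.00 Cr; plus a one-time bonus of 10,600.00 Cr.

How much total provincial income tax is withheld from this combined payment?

Provincial Income Tax: taxable = 7,612.00 Cr
  499.60 Cr + 14.79% × (7,612.00 Cr − 4,600.00 Cr) = 499.60 Cr + 14.79% × 3,012.00 Cr = 945.07 Cr
Supplemental (29.7% flat on bonus): 29.7% × 10,600.00 Cr = 3,148.20 Cr
Total provincial income tax: 945.07 Cr + 3,148.20 Cr = 4,093.27 Cr

4,093.27 Cr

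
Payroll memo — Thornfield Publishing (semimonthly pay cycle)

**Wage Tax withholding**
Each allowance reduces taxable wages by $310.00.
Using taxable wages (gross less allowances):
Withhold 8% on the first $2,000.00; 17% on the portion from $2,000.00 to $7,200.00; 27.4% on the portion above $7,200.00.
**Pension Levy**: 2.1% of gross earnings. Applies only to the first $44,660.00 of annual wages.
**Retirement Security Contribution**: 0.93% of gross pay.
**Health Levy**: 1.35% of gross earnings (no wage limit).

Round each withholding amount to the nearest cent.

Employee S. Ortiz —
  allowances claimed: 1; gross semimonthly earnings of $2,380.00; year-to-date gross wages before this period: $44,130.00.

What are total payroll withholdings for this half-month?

Wage Tax: taxable = $2,380.00 − 1×$310.00 = $2,070.00
  $160.00 + 17% × ($2,070.00 − $2,000.00) = $160.00 + 17% × $70.00 = $171.90
Pension Levy: cap $44,660.00 − YTD $44,130.00 = $530.00 subject; 2.1% × $530.00 = $11.13
Retirement Security Contribution: 0.93% × $2,380.00 = $22.13
Health Levy: 1.35% × $2,380.00 = $32.13
Total: $171.90 + $11.13 + $22.13 + $32.13 = $237.29

$237.29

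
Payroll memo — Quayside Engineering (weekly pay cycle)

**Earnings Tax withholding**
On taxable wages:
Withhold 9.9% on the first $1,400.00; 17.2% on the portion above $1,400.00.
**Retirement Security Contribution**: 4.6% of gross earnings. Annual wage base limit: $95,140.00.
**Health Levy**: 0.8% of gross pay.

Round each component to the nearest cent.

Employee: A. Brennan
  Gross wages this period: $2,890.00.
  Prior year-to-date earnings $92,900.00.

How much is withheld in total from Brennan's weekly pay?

Earnings Tax: taxable = $2,890.00
  $138.60 + 17.2% × ($2,890.00 − $1,400.00) = $138.60 + 17.2% × $1,490.00 = $394.88
Retirement Security Contribution: cap $95,140.00 − YTD $92,900.00 = $2,240.00 subject; 4.6% × $2,240.00 = $103.04
Health Levy: 0.8% × $2,890.00 = $23.12
Total: $394.88 + $103.04 + $23.12 = $521.04

$521.04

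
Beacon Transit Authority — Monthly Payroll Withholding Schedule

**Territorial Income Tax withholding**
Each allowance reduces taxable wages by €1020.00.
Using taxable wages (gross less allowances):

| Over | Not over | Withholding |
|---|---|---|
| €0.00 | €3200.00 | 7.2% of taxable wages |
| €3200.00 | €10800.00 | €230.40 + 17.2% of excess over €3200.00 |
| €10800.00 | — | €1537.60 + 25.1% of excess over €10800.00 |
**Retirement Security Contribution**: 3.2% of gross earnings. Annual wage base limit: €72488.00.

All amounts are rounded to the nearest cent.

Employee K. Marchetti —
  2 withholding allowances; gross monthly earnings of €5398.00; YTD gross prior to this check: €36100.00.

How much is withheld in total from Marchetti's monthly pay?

€430.32

Territorial Income Tax: taxable = €5398.00 − 2×€1020.00 = €3358.00
  €230.40 + 17.2% × (€3358.00 − €3200.00) = €230.40 + 17.2% × €158.00 = €257.58
Retirement Security Contribution: 3.2% × €5398.00 = €172.74
Total: €257.58 + €172.74 = €430.32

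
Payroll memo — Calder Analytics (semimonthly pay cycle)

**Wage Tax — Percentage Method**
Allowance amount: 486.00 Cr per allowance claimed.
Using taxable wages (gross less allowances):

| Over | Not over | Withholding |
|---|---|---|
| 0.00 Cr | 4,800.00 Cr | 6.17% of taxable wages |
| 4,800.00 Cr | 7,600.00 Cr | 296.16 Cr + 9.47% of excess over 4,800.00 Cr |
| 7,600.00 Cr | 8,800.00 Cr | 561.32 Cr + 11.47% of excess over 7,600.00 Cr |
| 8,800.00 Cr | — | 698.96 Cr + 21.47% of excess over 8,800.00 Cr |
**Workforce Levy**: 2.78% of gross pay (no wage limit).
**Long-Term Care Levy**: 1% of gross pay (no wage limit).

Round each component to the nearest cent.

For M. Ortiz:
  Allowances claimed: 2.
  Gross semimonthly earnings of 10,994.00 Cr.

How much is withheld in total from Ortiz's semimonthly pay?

1,376.89 Cr

Wage Tax: taxable = 10,994.00 Cr − 2×486.00 Cr = 10,022.00 Cr
  698.96 Cr + 21.47% × (10,022.00 Cr − 8,800.00 Cr) = 698.96 Cr + 21.47% × 1,222.00 Cr = 961.32 Cr
Workforce Levy: 2.78% × 10,994.00 Cr = 305.63 Cr
Long-Term Care Levy: 1% × 10,994.00 Cr = 109.94 Cr
Total: 961.32 Cr + 305.63 Cr + 109.94 Cr = 1,376.89 Cr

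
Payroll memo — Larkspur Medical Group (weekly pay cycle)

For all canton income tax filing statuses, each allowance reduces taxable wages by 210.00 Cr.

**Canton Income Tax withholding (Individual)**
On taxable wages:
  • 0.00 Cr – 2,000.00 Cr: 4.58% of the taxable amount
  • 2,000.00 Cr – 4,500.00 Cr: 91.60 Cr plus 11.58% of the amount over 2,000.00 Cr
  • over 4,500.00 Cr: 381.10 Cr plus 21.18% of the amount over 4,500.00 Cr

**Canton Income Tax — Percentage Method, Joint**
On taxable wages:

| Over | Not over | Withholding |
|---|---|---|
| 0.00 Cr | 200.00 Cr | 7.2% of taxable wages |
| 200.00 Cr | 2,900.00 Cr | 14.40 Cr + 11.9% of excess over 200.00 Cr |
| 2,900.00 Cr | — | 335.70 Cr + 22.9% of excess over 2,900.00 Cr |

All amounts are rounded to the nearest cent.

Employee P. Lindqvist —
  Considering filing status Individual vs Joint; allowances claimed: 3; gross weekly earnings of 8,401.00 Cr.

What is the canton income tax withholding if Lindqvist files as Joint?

Canton Income Tax (Joint): taxable = 8,401.00 Cr − 3×210.00 Cr = 7,771.00 Cr
  335.70 Cr + 22.9% × (7,771.00 Cr − 2,900.00 Cr) = 335.70 Cr + 22.9% × 4,871.00 Cr = 1,451.16 Cr

1,451.16 Cr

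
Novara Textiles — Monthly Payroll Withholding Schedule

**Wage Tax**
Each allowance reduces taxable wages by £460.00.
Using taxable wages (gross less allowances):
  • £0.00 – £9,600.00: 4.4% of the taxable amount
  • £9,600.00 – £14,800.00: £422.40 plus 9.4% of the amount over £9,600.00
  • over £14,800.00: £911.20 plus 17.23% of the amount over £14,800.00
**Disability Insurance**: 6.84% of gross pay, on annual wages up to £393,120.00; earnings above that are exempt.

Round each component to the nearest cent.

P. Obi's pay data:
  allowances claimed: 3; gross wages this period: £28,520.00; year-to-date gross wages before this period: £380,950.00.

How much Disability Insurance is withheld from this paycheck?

£832.43

Disability Insurance: cap £393,120.00 − YTD £380,950.00 = £12,170.00 subject; 6.84% × £12,170.00 = £832.43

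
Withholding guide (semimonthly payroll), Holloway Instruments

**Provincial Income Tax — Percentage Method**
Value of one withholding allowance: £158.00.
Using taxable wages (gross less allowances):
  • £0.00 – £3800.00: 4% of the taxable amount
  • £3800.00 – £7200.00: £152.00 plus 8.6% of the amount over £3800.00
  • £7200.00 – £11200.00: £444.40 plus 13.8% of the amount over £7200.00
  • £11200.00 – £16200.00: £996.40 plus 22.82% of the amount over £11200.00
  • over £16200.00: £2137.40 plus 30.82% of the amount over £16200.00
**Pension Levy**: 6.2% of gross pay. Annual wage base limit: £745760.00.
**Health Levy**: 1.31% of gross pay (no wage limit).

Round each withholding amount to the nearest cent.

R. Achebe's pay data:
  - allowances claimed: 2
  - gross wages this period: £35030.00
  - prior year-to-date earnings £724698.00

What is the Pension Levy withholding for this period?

£1305.84

Pension Levy: cap £745760.00 − YTD £724698.00 = £21062.00 subject; 6.2% × £21062.00 = £1305.84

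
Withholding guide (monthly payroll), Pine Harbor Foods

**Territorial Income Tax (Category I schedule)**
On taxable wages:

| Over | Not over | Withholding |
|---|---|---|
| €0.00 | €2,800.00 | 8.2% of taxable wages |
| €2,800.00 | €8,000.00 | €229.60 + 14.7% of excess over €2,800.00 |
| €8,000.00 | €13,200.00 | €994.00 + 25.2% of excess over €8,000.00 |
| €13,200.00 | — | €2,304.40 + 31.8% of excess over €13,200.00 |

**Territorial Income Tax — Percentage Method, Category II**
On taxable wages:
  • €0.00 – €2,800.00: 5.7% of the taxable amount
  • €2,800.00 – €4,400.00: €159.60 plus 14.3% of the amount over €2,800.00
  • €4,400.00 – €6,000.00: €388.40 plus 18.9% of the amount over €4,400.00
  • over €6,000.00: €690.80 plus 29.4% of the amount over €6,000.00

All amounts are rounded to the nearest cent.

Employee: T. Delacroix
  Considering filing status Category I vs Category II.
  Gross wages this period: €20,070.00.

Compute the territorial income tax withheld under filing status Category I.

€4,489.06

Territorial Income Tax (Category I): taxable = €20,070.00
  €2,304.40 + 31.8% × (€20,070.00 − €13,200.00) = €2,304.40 + 31.8% × €6,870.00 = €4,489.06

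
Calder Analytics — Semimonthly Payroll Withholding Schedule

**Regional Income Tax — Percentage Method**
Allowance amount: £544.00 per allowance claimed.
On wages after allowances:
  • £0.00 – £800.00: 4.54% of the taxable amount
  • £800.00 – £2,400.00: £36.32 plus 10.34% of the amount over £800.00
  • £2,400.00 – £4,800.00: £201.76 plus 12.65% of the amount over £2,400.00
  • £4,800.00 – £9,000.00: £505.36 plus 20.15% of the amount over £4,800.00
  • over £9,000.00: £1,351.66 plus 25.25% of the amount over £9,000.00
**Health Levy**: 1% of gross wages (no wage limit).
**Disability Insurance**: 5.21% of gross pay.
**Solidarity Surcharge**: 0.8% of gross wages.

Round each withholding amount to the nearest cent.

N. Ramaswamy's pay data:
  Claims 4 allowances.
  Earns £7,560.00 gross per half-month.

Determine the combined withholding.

£1,153.00

Regional Income Tax: taxable = £7,560.00 − 4×£544.00 = £5,384.00
  £505.36 + 20.15% × (£5,384.00 − £4,800.00) = £505.36 + 20.15% × £584.00 = £623.04
Health Levy: 1% × £7,560.00 = £75.60
Disability Insurance: 5.21% × £7,560.00 = £393.88
Solidarity Surcharge: 0.8% × £7,560.00 = £60.48
Total: £623.04 + £75.60 + £393.88 + £60.48 = £1,153.00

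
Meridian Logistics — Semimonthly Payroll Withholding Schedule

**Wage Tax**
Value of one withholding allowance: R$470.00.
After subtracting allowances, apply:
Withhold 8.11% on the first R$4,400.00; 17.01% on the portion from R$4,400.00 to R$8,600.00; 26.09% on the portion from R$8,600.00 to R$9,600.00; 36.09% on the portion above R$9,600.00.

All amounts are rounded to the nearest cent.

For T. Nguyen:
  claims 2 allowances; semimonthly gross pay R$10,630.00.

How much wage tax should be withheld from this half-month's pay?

R$1,364.64

Wage Tax: taxable = R$10,630.00 − 2×R$470.00 = R$9,690.00
  R$1,332.16 + 36.09% × (R$9,690.00 − R$9,600.00) = R$1,332.16 + 36.09% × R$90.00 = R$1,364.64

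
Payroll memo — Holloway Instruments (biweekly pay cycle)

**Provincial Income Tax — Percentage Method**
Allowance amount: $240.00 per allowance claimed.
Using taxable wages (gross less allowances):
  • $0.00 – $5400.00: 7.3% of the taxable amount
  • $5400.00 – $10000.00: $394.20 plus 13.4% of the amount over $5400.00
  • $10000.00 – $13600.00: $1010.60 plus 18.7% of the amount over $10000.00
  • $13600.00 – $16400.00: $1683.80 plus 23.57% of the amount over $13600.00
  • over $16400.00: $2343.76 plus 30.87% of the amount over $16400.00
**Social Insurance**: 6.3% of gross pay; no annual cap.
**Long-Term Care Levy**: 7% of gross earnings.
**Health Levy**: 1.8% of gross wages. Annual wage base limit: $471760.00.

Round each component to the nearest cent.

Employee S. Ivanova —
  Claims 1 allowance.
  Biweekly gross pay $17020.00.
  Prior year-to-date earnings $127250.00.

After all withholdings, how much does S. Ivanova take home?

Provincial Income Tax: taxable = $17020.00 − 1×$240.00 = $16780.00
  $2343.76 + 30.87% × ($16780.00 − $16400.00) = $2343.76 + 30.87% × $380.00 = $2461.07
Social Insurance: 6.3% × $17020.00 = $1072.26
Long-Term Care Levy: 7% × $17020.00 = $1191.40
Health Levy: 1.8% × $17020.00 = $306.36
Total withheld: $2461.07 + $1072.26 + $1191.40 + $306.36 = $5031.09
Net pay: $17020.00 − $5031.09 = $11988.91

$11988.91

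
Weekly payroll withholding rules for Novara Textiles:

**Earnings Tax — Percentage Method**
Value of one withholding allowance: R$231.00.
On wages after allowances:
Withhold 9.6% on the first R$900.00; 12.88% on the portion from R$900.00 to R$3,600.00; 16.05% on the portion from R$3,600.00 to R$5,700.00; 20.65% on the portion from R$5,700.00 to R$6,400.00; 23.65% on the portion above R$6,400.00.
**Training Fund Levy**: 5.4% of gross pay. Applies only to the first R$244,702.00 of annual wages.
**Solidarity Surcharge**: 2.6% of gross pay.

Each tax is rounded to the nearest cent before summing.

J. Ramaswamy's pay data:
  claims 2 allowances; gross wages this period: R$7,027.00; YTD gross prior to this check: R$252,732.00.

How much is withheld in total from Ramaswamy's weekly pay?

R$1,137.48

Earnings Tax: taxable = R$7,027.00 − 2×R$231.00 = R$6,565.00
  R$915.76 + 23.65% × (R$6,565.00 − R$6,400.00) = R$915.76 + 23.65% × R$165.00 = R$954.78
Training Fund Levy: YTD R$252,732.00 ≥ cap R$244,702.00 → R$0.00
Solidarity Surcharge: 2.6% × R$7,027.00 = R$182.70
Total: R$954.78 + R$0.00 + R$182.70 = R$1,137.48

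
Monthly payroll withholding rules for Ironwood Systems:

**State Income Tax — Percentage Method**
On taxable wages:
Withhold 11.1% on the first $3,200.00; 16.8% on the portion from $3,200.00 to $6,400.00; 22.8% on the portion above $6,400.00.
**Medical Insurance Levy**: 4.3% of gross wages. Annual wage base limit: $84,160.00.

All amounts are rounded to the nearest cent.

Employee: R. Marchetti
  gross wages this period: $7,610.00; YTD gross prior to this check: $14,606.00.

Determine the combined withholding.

State Income Tax: taxable = $7,610.00
  $892.80 + 22.8% × ($7,610.00 − $6,400.00) = $892.80 + 22.8% × $1,210.00 = $1,168.68
Medical Insurance Levy: 4.3% × $7,610.00 = $327.23
Total: $1,168.68 + $327.23 = $1,495.91

$1,495.91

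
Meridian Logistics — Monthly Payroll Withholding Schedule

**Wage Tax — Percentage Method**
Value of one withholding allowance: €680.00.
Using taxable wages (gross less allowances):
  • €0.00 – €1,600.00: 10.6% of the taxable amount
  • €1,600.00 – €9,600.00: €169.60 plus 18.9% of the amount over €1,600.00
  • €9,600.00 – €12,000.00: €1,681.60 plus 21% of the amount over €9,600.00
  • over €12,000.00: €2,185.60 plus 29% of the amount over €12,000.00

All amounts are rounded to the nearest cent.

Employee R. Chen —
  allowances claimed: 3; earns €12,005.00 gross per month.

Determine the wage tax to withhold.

Wage Tax: taxable = €12,005.00 − 3×€680.00 = €9,965.00
  €1,681.60 + 21% × (€9,965.00 − €9,600.00) = €1,681.60 + 21% × €365.00 = €1,758.25

€1,758.25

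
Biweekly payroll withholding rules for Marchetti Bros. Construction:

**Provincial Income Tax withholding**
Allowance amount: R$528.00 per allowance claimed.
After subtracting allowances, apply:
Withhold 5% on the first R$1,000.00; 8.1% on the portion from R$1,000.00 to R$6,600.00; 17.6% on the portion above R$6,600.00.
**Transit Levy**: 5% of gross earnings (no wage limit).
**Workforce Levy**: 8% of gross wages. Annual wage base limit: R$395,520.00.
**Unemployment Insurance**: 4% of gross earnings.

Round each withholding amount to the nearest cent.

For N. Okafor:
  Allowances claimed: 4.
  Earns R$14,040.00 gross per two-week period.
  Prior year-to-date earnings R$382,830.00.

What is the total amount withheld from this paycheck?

R$3,720.13

Provincial Income Tax: taxable = R$14,040.00 − 4×R$528.00 = R$11,928.00
  R$503.60 + 17.6% × (R$11,928.00 − R$6,600.00) = R$503.60 + 17.6% × R$5,328.00 = R$1,441.33
Transit Levy: 5% × R$14,040.00 = R$702.00
Workforce Levy: cap R$395,520.00 − YTD R$382,830.00 = R$12,690.00 subject; 8% × R$12,690.00 = R$1,015.20
Unemployment Insurance: 4% × R$14,040.00 = R$561.60
Total: R$1,441.33 + R$702.00 + R$1,015.20 + R$561.60 = R$3,720.13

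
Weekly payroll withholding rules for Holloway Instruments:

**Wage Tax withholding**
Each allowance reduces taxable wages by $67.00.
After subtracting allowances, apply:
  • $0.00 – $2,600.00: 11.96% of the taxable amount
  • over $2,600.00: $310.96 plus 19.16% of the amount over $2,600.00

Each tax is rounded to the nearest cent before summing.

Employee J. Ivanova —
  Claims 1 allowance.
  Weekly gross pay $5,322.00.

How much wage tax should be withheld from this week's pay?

$819.66

Wage Tax: taxable = $5,322.00 − 1×$67.00 = $5,255.00
  $310.96 + 19.16% × ($5,255.00 − $2,600.00) = $310.96 + 19.16% × $2,655.00 = $819.66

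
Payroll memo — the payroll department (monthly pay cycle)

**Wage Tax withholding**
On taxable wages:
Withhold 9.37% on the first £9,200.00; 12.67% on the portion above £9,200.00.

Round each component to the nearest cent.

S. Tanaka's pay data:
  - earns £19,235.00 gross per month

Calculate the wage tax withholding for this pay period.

Wage Tax: taxable = £19,235.00
  £862.04 + 12.67% × (£19,235.00 − £9,200.00) = £862.04 + 12.67% × £10,035.00 = £2,133.47

£2,133.47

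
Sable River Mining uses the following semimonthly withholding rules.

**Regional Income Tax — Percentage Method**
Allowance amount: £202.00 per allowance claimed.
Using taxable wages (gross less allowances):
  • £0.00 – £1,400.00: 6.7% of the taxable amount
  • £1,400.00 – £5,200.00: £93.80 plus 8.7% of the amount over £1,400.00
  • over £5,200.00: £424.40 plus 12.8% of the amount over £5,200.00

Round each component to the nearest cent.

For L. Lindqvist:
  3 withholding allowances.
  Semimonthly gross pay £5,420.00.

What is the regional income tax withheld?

Regional Income Tax: taxable = £5,420.00 − 3×£202.00 = £4,814.00
  £93.80 + 8.7% × (£4,814.00 − £1,400.00) = £93.80 + 8.7% × £3,414.00 = £390.82

£390.82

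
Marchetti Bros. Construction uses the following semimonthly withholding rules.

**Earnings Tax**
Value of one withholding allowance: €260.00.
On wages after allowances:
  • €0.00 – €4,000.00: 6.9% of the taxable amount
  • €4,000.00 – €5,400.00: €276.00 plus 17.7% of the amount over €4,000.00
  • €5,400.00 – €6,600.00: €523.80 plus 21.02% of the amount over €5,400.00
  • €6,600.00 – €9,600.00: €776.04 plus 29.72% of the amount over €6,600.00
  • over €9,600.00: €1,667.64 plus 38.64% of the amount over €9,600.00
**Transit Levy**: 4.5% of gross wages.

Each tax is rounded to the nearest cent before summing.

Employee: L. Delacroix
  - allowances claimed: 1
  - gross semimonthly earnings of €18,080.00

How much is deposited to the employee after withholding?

€12,422.55

Earnings Tax: taxable = €18,080.00 − 1×€260.00 = €17,820.00
  €1,667.64 + 38.64% × (€17,820.00 − €9,600.00) = €1,667.64 + 38.64% × €8,220.00 = €4,843.85
Transit Levy: 4.5% × €18,080.00 = €813.60
Total withheld: €4,843.85 + €813.60 = €5,657.45
Net pay: €18,080.00 − €5,657.45 = €12,422.55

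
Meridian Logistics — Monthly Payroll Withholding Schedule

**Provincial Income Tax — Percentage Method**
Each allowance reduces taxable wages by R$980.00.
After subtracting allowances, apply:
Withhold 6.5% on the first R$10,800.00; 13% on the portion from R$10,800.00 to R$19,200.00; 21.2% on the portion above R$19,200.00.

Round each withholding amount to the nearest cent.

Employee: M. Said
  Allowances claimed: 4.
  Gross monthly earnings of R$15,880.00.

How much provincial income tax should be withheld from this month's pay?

R$852.80

Provincial Income Tax: taxable = R$15,880.00 − 4×R$980.00 = R$11,960.00
  R$702.00 + 13% × (R$11,960.00 − R$10,800.00) = R$702.00 + 13% × R$1,160.00 = R$852.80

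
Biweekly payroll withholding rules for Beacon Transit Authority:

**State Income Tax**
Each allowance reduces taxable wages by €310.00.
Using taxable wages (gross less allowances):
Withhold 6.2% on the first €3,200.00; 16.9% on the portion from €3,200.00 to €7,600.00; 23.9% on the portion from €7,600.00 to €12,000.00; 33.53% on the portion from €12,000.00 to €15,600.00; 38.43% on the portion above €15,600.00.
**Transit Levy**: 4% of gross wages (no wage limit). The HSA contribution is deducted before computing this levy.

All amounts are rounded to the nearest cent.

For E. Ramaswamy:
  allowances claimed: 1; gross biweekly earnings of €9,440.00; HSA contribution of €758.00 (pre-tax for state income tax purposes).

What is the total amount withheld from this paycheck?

€1,473.79

State Income Tax: taxable = €9,440.00 − €758.00 − 1×€310.00 = €8,372.00
  €942.00 + 23.9% × (€8,372.00 − €7,600.00) = €942.00 + 23.9% × €772.00 = €1,126.51
Transit Levy: 4% × €8,682.00 = €347.28
Total: €1,126.51 + €347.28 = €1,473.79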